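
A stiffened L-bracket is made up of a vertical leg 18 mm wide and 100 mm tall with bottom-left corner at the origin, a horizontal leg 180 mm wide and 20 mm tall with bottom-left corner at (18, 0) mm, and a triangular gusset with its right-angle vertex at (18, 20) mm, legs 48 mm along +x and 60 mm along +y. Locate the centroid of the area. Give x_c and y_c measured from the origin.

vertical leg: A = 18 × 100 = 1800.00, centroid at (9.00, 50.00).
horizontal leg: A = 180 × 20 = 3600.00, centroid at (108.00, 10.00).
gusset: A = ½·48·60 = 1440.00, centroid at (34.00, 40.00).
ΣA = 6840.00 mm², ΣAx_c = 453960.00 mm³, ΣAy_c = 183600.00 mm³.
x_c = 453960.00/6840.00 = 66.37 mm; y_c = 183600.00/6840.00 = 26.84 mm.

x_c = 66.37 mm, y_c = 26.84 mm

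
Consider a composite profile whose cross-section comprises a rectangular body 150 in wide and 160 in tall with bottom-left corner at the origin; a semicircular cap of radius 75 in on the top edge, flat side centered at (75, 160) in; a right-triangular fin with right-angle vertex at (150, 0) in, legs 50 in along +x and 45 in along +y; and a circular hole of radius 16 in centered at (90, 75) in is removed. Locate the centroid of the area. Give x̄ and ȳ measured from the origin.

x̄ = 77.75 in, ȳ = 107.72 in

rectangular body: A = 150 × 160 = 24000.00, centroid at (75.00, 80.00).
semicircular top: A = ½π·75² = 8835.73, centroid at (75.00, 191.83).
triangular fin: A = ½·50·45 = 1125.00, centroid at (166.67, 15.00).
hole: A = −π·16² = -804.25, centroid at (90.00, 75.00).
ΣA = 33156.48 in²
ΣAx̄ = (24000.00)(75.00) + (8835.73)(75.00) + (1125.00)(166.67) + (-804.25)(90.00) = 2577797.41 in³
ΣAȳ = (24000.00)(80.00) + (8835.73)(191.83) + (1125.00)(15.00) + (-804.25)(75.00) = 3571523.12 in³
x̄ = 2577797.41 / 33156.48 = 77.75 in
ȳ = 3571523.12 / 33156.48 = 107.72 in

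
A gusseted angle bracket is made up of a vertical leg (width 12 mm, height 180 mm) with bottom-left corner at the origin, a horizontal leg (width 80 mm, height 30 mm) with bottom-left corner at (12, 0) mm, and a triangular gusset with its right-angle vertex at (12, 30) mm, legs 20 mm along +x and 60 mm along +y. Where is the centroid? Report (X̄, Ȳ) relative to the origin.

vertical leg: A = 12 × 180 = 2160.00, centroid at (6.00, 90.00).
horizontal leg: A = 80 × 30 = 2400.00, centroid at (52.00, 15.00).
gusset: A = ½·20·60 = 600.00, centroid at (18.67, 50.00).
ΣA = 5160.00 mm², ΣAX̄ = 148960.00 mm³, ΣAȲ = 260400.00 mm³.
X̄ = 148960.00/5160.00 = 28.87 mm; Ȳ = 260400.00/5160.00 = 50.47 mm.

X̄ = 28.87 mm, Ȳ = 50.47 mm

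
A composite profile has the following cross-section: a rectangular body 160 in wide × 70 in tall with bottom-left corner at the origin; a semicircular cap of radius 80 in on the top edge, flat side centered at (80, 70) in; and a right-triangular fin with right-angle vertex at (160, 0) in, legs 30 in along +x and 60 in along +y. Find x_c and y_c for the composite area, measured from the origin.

Part | A | x̄ᵢ | ȳᵢ | A·x̄ᵢ | A·ȳᵢ
rectangular body | 11200.00 | 80.00 | 35.00 | 896000.00 | 392000.00
semicircular top | 10053.10 | 80.00 | 103.95 | 804247.72 | 1045050.09
triangular fin | 900.00 | 170.00 | 20.00 | 153000.00 | 18000.00
Σ | 22153.10 |  |  | 1853247.72 | 1455050.09
x_c = 1853247.72 / 22153.10 = 83.66 in
y_c = 1455050.09 / 22153.10 = 65.68 in

x_c = 83.66 in, y_c = 65.68 in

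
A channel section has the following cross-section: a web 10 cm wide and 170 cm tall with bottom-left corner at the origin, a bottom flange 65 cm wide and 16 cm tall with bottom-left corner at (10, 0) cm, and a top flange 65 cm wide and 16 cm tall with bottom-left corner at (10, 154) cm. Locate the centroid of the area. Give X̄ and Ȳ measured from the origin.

X̄ = 25.63 cm, Ȳ = 85.00 cm

web: A = 10 × 170 = 1700.00, centroid at (5.00, 85.00).
bottom flange: A = 65 × 16 = 1040.00, centroid at (42.50, 8.00).
top flange: A = 65 × 16 = 1040.00, centroid at (42.50, 162.00).
ΣA = 3780.00 cm², ΣAX̄ = 96900.00 cm³, ΣAȲ = 321300.00 cm³.
X̄ = 96900.00/3780.00 = 25.63 cm; Ȳ = 321300.00/3780.00 = 85.00 cm.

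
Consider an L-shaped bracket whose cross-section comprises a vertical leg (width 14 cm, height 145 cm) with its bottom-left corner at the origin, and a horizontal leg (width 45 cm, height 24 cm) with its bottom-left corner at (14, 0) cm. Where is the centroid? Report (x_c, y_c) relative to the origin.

Part | A | x̄ᵢ | ȳᵢ | A·x̄ᵢ | A·ȳᵢ
vertical leg | 2030.00 | 7.00 | 72.50 | 14210.00 | 147175.00
horizontal leg | 1080.00 | 36.50 | 12.00 | 39420.00 | 12960.00
Σ | 3110.00 |  |  | 53630.00 | 160135.00
x_c = 53630.00 / 3110.00 = 17.24 cm
y_c = 160135.00 / 3110.00 = 51.49 cm

x_c = 17.24 cm, y_c = 51.49 cm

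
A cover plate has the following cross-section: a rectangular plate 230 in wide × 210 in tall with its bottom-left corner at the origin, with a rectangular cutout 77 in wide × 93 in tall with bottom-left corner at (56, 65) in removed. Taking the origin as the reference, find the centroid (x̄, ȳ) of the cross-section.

x̄ = 118.57 in, ȳ = 103.87 in

Part | A | x̄ᵢ | ȳᵢ | A·x̄ᵢ | A·ȳᵢ
plate | 48300.00 | 115.00 | 105.00 | 5554500.00 | 5071500.00
hole | -7161.00 | 94.50 | 111.50 | -676714.50 | -798451.50
Σ | 41139.00 |  |  | 4877785.50 | 4273048.50
x̄ = 4877785.50 / 41139.00 = 118.57 in
ȳ = 4273048.50 / 41139.00 = 103.87 in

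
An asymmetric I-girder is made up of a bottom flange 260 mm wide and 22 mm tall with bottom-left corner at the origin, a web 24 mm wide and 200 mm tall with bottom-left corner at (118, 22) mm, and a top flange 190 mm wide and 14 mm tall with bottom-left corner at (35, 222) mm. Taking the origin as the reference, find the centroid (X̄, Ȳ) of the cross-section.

X̄ = 130.00 mm, Ȳ = 95.42 mm

bottom flange: A = 260 × 22 = 5720.00, centroid at (130.00, 11.00).
web: A = 24 × 200 = 4800.00, centroid at (130.00, 122.00).
top flange: A = 190 × 14 = 2660.00, centroid at (130.00, 229.00).
ΣA = 13180.00 mm²
ΣAX̄ = (5720.00)(130.00) + (4800.00)(130.00) + (2660.00)(130.00) = 1713400.00 mm³
ΣAȲ = (5720.00)(11.00) + (4800.00)(122.00) + (2660.00)(229.00) = 1257660.00 mm³
X̄ = 1713400.00 / 13180.00 = 130.00 mm
Ȳ = 1257660.00 / 13180.00 = 95.42 mm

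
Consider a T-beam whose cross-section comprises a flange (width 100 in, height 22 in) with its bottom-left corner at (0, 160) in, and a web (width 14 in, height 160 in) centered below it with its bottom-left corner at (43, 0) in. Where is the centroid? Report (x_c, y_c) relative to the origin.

x_c = 50.00 in, y_c = 125.09 in

web: A = 14 × 160 = 2240.00, centroid at (50.00, 80.00).
flange: A = 100 × 22 = 2200.00, centroid at (50.00, 171.00).
ΣA = 4440.00 in², ΣAx_c = 222000.00 in³, ΣAy_c = 555400.00 in³.
x_c = 222000.00/4440.00 = 50.00 in; y_c = 555400.00/4440.00 = 125.09 in.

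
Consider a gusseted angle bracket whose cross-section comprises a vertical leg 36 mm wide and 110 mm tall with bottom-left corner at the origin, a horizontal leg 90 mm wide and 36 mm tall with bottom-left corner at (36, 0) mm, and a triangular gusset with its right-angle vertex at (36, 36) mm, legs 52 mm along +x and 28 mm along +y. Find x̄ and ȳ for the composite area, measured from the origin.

x̄ = 46.99 mm, ȳ = 38.99 mm

vertical leg: A = 36 × 110 = 3960.00, centroid at (18.00, 55.00).
horizontal leg: A = 90 × 36 = 3240.00, centroid at (81.00, 18.00).
gusset: A = ½·52·28 = 728.00, centroid at (53.33, 45.33).
ΣA = 7928.00 mm², ΣAx̄ = 372546.67 mm³, ΣAȳ = 309122.67 mm³.
x̄ = 372546.67/7928.00 = 46.99 mm; ȳ = 309122.67/7928.00 = 38.99 mm.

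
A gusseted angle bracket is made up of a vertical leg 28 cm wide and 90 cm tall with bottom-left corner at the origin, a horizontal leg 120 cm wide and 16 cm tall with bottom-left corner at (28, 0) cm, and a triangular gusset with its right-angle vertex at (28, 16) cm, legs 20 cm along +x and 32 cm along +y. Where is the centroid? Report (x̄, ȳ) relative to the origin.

x̄ = 45.24 cm, ȳ = 28.84 cm

vertical leg: A = 28 × 90 = 2520.00, centroid at (14.00, 45.00).
horizontal leg: A = 120 × 16 = 1920.00, centroid at (88.00, 8.00).
gusset: A = ½·20·32 = 320.00, centroid at (34.67, 26.67).
ΣA = 4760.00 cm², ΣAx̄ = 215333.33 cm³, ΣAȳ = 137293.33 cm³.
x̄ = 215333.33/4760.00 = 45.24 cm; ȳ = 137293.33/4760.00 = 28.84 cm.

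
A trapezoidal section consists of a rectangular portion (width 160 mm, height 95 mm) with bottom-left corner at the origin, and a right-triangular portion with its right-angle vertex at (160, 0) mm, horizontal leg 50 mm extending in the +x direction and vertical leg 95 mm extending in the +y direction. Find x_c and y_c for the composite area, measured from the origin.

rectangular portion: A = 160 × 95 = 15200.00, centroid at (80.00, 47.50).
triangular portion: A = ½·50·95 = 2375.00, centroid at (176.67, 31.67).
ΣA = 17575.00 mm²
ΣAx_c = (15200.00)(80.00) + (2375.00)(176.67) = 1635583.33 mm³
ΣAy_c = (15200.00)(47.50) + (2375.00)(31.67) = 797208.33 mm³
x_c = 1635583.33 / 17575.00 = 93.06 mm
y_c = 797208.33 / 17575.00 = 45.36 mm

x_c = 93.06 mm, y_c = 45.36 mm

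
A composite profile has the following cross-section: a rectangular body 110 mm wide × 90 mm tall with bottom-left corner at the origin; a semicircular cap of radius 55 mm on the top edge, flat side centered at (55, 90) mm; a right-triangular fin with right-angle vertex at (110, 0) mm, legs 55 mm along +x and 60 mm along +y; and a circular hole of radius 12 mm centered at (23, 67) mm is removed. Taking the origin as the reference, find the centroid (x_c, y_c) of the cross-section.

rectangular body: A = 110 × 90 = 9900.00, centroid at (55.00, 45.00).
semicircular top: A = ½π·55² = 4751.66, centroid at (55.00, 113.34).
triangular fin: A = ½·55·60 = 1650.00, centroid at (128.33, 20.00).
hole: A = −π·12² = -452.39, centroid at (23.00, 67.00).
ΣA = 15849.27 mm²
ΣAx_c = (9900.00)(55.00) + (4751.66)(55.00) + (1650.00)(128.33) + (-452.39)(23.00) = 1007186.28 mm³
ΣAy_c = (9900.00)(45.00) + (4751.66)(113.34) + (1650.00)(20.00) + (-452.39)(67.00) = 986755.88 mm³
x_c = 1007186.28 / 15849.27 = 63.55 mm
y_c = 986755.88 / 15849.27 = 62.26 mm

x_c = 63.55 mm, y_c = 62.26 mm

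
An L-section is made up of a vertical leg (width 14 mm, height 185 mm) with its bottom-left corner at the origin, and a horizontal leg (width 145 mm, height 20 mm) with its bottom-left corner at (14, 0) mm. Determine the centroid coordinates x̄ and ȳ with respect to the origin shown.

x̄ = 48.99 mm, ȳ = 48.92 mm

Part | A | x̄ᵢ | ȳᵢ | A·x̄ᵢ | A·ȳᵢ
vertical leg | 2590.00 | 7.00 | 92.50 | 18130.00 | 239575.00
horizontal leg | 2900.00 | 86.50 | 10.00 | 250850.00 | 29000.00
Σ | 5490.00 |  |  | 268980.00 | 268575.00
x̄ = 268980.00 / 5490.00 = 48.99 mm
ȳ = 268575.00 / 5490.00 = 48.92 mm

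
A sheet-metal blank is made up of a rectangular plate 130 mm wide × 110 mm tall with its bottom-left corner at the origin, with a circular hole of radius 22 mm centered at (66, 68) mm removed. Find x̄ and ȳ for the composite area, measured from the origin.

x̄ = 64.88 mm, ȳ = 53.45 mm

Part | A | x̄ᵢ | ȳᵢ | A·x̄ᵢ | A·ȳᵢ
plate | 14300.00 | 65.00 | 55.00 | 929500.00 | 786500.00
hole | -1520.53 | 66.00 | 68.00 | -100355.04 | -103396.10
Σ | 12779.47 |  |  | 829144.96 | 683103.90
x̄ = 829144.96 / 12779.47 = 64.88 mm
ȳ = 683103.90 / 12779.47 = 53.45 mm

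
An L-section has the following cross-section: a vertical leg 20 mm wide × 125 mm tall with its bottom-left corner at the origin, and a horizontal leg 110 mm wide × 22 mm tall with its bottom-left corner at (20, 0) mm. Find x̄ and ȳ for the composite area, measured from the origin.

x̄ = 41.97 mm, ȳ = 37.17 mm

vertical leg: A = 20 × 125 = 2500.00, centroid at (10.00, 62.50).
horizontal leg: A = 110 × 22 = 2420.00, centroid at (75.00, 11.00).
ΣA = 4920.00 mm²
ΣAx̄ = (2500.00)(10.00) + (2420.00)(75.00) = 206500.00 mm³
ΣAȳ = (2500.00)(62.50) + (2420.00)(11.00) = 182870.00 mm³
x̄ = 206500.00 / 4920.00 = 41.97 mm
ȳ = 182870.00 / 4920.00 = 37.17 mm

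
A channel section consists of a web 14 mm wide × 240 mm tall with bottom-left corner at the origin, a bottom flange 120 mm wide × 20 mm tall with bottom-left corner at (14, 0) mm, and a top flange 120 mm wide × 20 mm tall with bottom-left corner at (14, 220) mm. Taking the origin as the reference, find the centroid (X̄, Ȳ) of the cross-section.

X̄ = 46.41 mm, Ȳ = 120.00 mm

web: A = 14 × 240 = 3360.00, centroid at (7.00, 120.00).
bottom flange: A = 120 × 20 = 2400.00, centroid at (74.00, 10.00).
top flange: A = 120 × 20 = 2400.00, centroid at (74.00, 230.00).
ΣA = 8160.00 mm²
ΣAX̄ = (3360.00)(7.00) + (2400.00)(74.00) + (2400.00)(74.00) = 378720.00 mm³
ΣAȲ = (3360.00)(120.00) + (2400.00)(10.00) + (2400.00)(230.00) = 979200.00 mm³
X̄ = 378720.00 / 8160.00 = 46.41 mm
Ȳ = 979200.00 / 8160.00 = 120.00 mm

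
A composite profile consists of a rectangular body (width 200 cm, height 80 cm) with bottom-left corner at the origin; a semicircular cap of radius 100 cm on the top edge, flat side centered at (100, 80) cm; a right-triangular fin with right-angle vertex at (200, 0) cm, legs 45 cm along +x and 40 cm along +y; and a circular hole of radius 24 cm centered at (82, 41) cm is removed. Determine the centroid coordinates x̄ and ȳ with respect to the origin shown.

x̄ = 104.42 cm, ȳ = 81.21 cm

Part | A | x̄ᵢ | ȳᵢ | A·x̄ᵢ | A·ȳᵢ
rectangular body | 16000.00 | 100.00 | 40.00 | 1600000.00 | 640000.00
semicircular top | 15707.96 | 100.00 | 122.44 | 1570796.33 | 1923303.73
triangular fin | 900.00 | 215.00 | 13.33 | 193500.00 | 12000.00
hole | -1809.56 | 82.00 | 41.00 | -148383.70 | -74191.85
Σ | 30798.41 |  |  | 3215912.62 | 2501111.88
x̄ = 3215912.62 / 30798.41 = 104.42 cm
ȳ = 2501111.88 / 30798.41 = 81.21 cm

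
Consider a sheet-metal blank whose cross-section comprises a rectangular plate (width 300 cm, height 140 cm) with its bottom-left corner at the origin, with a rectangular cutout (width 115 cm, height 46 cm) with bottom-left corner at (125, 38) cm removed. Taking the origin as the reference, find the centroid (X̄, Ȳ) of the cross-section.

Part | A | x̄ᵢ | ȳᵢ | A·x̄ᵢ | A·ȳᵢ
plate | 42000.00 | 150.00 | 70.00 | 6300000.00 | 2940000.00
hole | -5290.00 | 182.50 | 61.00 | -965425.00 | -322690.00
Σ | 36710.00 |  |  | 5334575.00 | 2617310.00
X̄ = 5334575.00 / 36710.00 = 145.32 cm
Ȳ = 2617310.00 / 36710.00 = 71.30 cm

X̄ = 145.32 cm, Ȳ = 71.30 cm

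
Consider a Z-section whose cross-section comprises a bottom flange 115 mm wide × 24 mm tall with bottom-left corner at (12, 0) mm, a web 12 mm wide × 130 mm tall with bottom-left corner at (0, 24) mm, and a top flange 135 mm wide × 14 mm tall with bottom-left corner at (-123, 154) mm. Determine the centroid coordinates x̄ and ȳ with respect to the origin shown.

x̄ = 15.50 mm, ȳ = 76.69 mm

bottom flange: A = 115 × 24 = 2760.00, centroid at (69.50, 12.00).
web: A = 12 × 130 = 1560.00, centroid at (6.00, 89.00).
top flange: A = 135 × 14 = 1890.00, centroid at (-55.50, 161.00).
ΣA = 6210.00 mm², ΣAx̄ = 96285.00 mm³, ΣAȳ = 476250.00 mm³.
x̄ = 96285.00/6210.00 = 15.50 mm; ȳ = 476250.00/6210.00 = 76.69 mm.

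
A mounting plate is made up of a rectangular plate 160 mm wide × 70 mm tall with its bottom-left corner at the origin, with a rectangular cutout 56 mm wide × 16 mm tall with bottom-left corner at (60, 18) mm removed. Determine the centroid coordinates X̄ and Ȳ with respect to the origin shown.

plate: A = 160 × 70 = 11200.00, centroid at (80.00, 35.00).
hole: A = −(56 × 16) = -896.00, centroid at (88.00, 26.00).
ΣA = 10304.00 mm², ΣAX̄ = 817152.00 mm³, ΣAȲ = 368704.00 mm³.
X̄ = 817152.00/10304.00 = 79.30 mm; Ȳ = 368704.00/10304.00 = 35.78 mm.

X̄ = 79.30 mm, Ȳ = 35.78 mm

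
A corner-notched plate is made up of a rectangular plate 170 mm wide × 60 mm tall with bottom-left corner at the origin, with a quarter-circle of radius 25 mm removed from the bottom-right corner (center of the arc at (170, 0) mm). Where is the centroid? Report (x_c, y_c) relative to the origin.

x_c = 81.24 mm, y_c = 30.98 mm

plate: A = 170 × 60 = 10200.00, centroid at (85.00, 30.00).
removed quarter-circle: A = −¼π·25² = -490.87, centroid at (159.39, 10.61).
ΣA = 9709.13 mm², ΣAx_c = 788759.78 mm³, ΣAy_c = 300791.67 mm³.
x_c = 788759.78/9709.13 = 81.24 mm; y_c = 300791.67/9709.13 = 30.98 mm.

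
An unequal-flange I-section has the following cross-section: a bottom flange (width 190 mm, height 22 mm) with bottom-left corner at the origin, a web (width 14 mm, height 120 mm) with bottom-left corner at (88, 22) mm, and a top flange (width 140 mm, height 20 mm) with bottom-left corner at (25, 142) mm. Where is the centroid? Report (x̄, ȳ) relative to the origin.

x̄ = 95.00 mm, ȳ = 70.36 mm

Part | A | x̄ᵢ | ȳᵢ | A·x̄ᵢ | A·ȳᵢ
bottom flange | 4180.00 | 95.00 | 11.00 | 397100.00 | 45980.00
web | 1680.00 | 95.00 | 82.00 | 159600.00 | 137760.00
top flange | 2800.00 | 95.00 | 152.00 | 266000.00 | 425600.00
Σ | 8660.00 |  |  | 822700.00 | 609340.00
x̄ = 822700.00 / 8660.00 = 95.00 mm
ȳ = 609340.00 / 8660.00 = 70.36 mm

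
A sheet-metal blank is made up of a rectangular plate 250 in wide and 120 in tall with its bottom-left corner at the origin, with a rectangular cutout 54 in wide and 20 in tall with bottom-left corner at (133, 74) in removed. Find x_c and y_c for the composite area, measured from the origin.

x_c = 123.69 in, y_c = 59.10 in

plate: A = 250 × 120 = 30000.00, centroid at (125.00, 60.00).
hole: A = −(54 × 20) = -1080.00, centroid at (160.00, 84.00).
ΣA = 28920.00 in²
ΣAx_c = (30000.00)(125.00) + (-1080.00)(160.00) = 3577200.00 in³
ΣAy_c = (30000.00)(60.00) + (-1080.00)(84.00) = 1709280.00 in³
x_c = 3577200.00 / 28920.00 = 123.69 in
y_c = 1709280.00 / 28920.00 = 59.10 in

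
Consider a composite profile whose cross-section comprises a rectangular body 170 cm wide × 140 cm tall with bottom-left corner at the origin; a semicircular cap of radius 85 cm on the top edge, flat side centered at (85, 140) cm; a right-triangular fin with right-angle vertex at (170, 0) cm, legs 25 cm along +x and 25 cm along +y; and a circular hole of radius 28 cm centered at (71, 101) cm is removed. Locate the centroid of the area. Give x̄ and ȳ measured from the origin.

x̄ = 86.93 cm, ȳ = 103.58 cm

rectangular body: A = 170 × 140 = 23800.00, centroid at (85.00, 70.00).
semicircular top: A = ½π·85² = 11349.00, centroid at (85.00, 176.08).
triangular fin: A = ½·25·25 = 312.50, centroid at (178.33, 8.33).
hole: A = −π·28² = -2463.01, centroid at (71.00, 101.00).
ΣA = 32998.49 cm², ΣAx̄ = 2868520.85 cm³, ΣAȳ = 3418117.45 cm³.
x̄ = 2868520.85/32998.49 = 86.93 cm; ȳ = 3418117.45/32998.49 = 103.58 cm.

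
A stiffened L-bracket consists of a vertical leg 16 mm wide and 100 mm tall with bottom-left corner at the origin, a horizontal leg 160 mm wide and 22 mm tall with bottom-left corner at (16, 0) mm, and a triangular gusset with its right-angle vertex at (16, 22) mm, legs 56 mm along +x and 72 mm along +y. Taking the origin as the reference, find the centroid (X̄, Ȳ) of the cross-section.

X̄ = 58.94 mm, Ȳ = 29.63 mm

Part | A | x̄ᵢ | ȳᵢ | A·x̄ᵢ | A·ȳᵢ
vertical leg | 1600.00 | 8.00 | 50.00 | 12800.00 | 80000.00
horizontal leg | 3520.00 | 96.00 | 11.00 | 337920.00 | 38720.00
gusset | 2016.00 | 34.67 | 46.00 | 69888.00 | 92736.00
Σ | 7136.00 |  |  | 420608.00 | 211456.00
X̄ = 420608.00 / 7136.00 = 58.94 mm
Ȳ = 211456.00 / 7136.00 = 29.63 mm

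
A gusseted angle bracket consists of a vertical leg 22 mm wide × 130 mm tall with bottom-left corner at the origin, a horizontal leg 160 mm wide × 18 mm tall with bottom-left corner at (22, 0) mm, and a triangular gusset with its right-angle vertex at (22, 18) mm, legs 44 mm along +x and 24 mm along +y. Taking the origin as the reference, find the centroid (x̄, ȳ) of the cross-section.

vertical leg: A = 22 × 130 = 2860.00, centroid at (11.00, 65.00).
horizontal leg: A = 160 × 18 = 2880.00, centroid at (102.00, 9.00).
gusset: A = ½·44·24 = 528.00, centroid at (36.67, 26.00).
ΣA = 6268.00 mm², ΣAx̄ = 344580.00 mm³, ΣAȳ = 225548.00 mm³.
x̄ = 344580.00/6268.00 = 54.97 mm; ȳ = 225548.00/6268.00 = 35.98 mm.

x̄ = 54.97 mm, ȳ = 35.98 mm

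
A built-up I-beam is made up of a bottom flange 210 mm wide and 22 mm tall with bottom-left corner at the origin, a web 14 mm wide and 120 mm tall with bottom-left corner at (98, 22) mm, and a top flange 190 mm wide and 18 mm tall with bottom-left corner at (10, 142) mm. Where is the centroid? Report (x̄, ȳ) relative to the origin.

Part | A | x̄ᵢ | ȳᵢ | A·x̄ᵢ | A·ȳᵢ
bottom flange | 4620.00 | 105.00 | 11.00 | 485100.00 | 50820.00
web | 1680.00 | 105.00 | 82.00 | 176400.00 | 137760.00
top flange | 3420.00 | 105.00 | 151.00 | 359100.00 | 516420.00
Σ | 9720.00 |  |  | 1020600.00 | 705000.00
x̄ = 1020600.00 / 9720.00 = 105.00 mm
ȳ = 705000.00 / 9720.00 = 72.53 mm

x̄ = 105.00 mm, ȳ = 72.53 mm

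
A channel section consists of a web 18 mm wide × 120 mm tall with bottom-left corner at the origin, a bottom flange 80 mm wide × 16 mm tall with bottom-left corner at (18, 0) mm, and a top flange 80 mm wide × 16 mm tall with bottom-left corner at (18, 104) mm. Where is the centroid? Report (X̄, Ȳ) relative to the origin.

X̄ = 35.58 mm, Ȳ = 60.00 mm

web: A = 18 × 120 = 2160.00, centroid at (9.00, 60.00).
bottom flange: A = 80 × 16 = 1280.00, centroid at (58.00, 8.00).
top flange: A = 80 × 16 = 1280.00, centroid at (58.00, 112.00).
ΣA = 4720.00 mm², ΣAX̄ = 167920.00 mm³, ΣAȲ = 283200.00 mm³.
X̄ = 167920.00/4720.00 = 35.58 mm; Ȳ = 283200.00/4720.00 = 60.00 mm.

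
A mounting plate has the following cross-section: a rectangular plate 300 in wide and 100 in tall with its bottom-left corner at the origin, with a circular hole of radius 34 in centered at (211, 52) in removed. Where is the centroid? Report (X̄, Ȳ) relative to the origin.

X̄ = 141.60 in, Ȳ = 49.72 in

plate: A = 300 × 100 = 30000.00, centroid at (150.00, 50.00).
hole: A = −π·34² = -3631.68, centroid at (211.00, 52.00).
ΣA = 26368.32 in², ΣAX̄ = 3733715.29 in³, ΣAȲ = 1311152.58 in³.
X̄ = 3733715.29/26368.32 = 141.60 in; Ȳ = 1311152.58/26368.32 = 49.72 in.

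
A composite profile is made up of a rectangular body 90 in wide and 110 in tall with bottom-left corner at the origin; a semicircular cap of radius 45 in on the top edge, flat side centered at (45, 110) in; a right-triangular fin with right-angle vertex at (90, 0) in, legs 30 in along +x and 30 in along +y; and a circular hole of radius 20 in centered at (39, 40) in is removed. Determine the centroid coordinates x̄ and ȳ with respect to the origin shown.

x̄ = 47.63 in, ȳ = 74.09 in

rectangular body: A = 90 × 110 = 9900.00, centroid at (45.00, 55.00).
semicircular top: A = ½π·45² = 3180.86, centroid at (45.00, 129.10).
triangular fin: A = ½·30·30 = 450.00, centroid at (100.00, 10.00).
hole: A = −π·20² = -1256.64, centroid at (39.00, 40.00).
ΣA = 12274.23 in², ΣAx̄ = 584629.97 in³, ΣAȳ = 909379.40 in³.
x̄ = 584629.97/12274.23 = 47.63 in; ȳ = 909379.40/12274.23 = 74.09 in.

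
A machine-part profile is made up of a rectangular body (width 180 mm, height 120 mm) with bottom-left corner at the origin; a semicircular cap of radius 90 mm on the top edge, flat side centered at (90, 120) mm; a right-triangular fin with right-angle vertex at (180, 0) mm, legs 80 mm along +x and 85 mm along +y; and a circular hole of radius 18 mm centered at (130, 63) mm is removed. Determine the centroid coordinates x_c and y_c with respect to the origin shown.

x_c = 99.70 mm, y_c = 91.02 mm

rectangular body: A = 180 × 120 = 21600.00, centroid at (90.00, 60.00).
semicircular top: A = ½π·90² = 12723.45, centroid at (90.00, 158.20).
triangular fin: A = ½·80·85 = 3400.00, centroid at (206.67, 28.33).
hole: A = −π·18² = -1017.88, centroid at (130.00, 63.00).
ΣA = 36705.57 mm²
ΣAx_c = (21600.00)(90.00) + (12723.45)(90.00) + (3400.00)(206.67) + (-1017.88)(130.00) = 3659453.31 mm³
ΣAy_c = (21600.00)(60.00) + (12723.45)(158.20) + (3400.00)(28.33) + (-1017.88)(63.00) = 3341021.17 mm³
x_c = 3659453.31 / 36705.57 = 99.70 mm
y_c = 3341021.17 / 36705.57 = 91.02 mm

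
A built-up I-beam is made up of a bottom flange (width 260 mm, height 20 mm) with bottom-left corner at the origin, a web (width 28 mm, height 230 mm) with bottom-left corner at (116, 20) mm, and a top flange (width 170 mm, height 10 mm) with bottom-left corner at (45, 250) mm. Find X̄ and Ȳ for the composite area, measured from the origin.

bottom flange: A = 260 × 20 = 5200.00, centroid at (130.00, 10.00).
web: A = 28 × 230 = 6440.00, centroid at (130.00, 135.00).
top flange: A = 170 × 10 = 1700.00, centroid at (130.00, 255.00).
ΣA = 13340.00 mm², ΣAX̄ = 1734200.00 mm³, ΣAȲ = 1354900.00 mm³.
X̄ = 1734200.00/13340.00 = 130.00 mm; Ȳ = 1354900.00/13340.00 = 101.57 mm.

X̄ = 130.00 mm, Ȳ = 101.57 mm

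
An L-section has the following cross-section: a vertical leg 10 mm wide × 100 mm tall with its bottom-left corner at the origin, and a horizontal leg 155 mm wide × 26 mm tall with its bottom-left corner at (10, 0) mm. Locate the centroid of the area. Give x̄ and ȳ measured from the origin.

x̄ = 71.10 mm, ȳ = 20.36 mm

vertical leg: A = 10 × 100 = 1000.00, centroid at (5.00, 50.00).
horizontal leg: A = 155 × 26 = 4030.00, centroid at (87.50, 13.00).
ΣA = 5030.00 mm², ΣAx̄ = 357625.00 mm³, ΣAȳ = 102390.00 mm³.
x̄ = 357625.00/5030.00 = 71.10 mm; ȳ = 102390.00/5030.00 = 20.36 mm.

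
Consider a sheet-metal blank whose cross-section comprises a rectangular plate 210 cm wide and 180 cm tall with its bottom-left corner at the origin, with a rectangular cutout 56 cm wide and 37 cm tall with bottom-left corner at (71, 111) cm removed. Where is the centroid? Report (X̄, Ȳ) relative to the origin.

X̄ = 105.35 cm, Ȳ = 87.71 cm

Part | A | x̄ᵢ | ȳᵢ | A·x̄ᵢ | A·ȳᵢ
plate | 37800.00 | 105.00 | 90.00 | 3969000.00 | 3402000.00
hole | -2072.00 | 99.00 | 129.50 | -205128.00 | -268324.00
Σ | 35728.00 |  |  | 3763872.00 | 3133676.00
X̄ = 3763872.00 / 35728.00 = 105.35 cm
Ȳ = 3133676.00 / 35728.00 = 87.71 cm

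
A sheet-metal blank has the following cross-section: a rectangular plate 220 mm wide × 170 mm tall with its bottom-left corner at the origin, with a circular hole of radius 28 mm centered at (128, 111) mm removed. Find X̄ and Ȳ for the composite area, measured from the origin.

X̄ = 108.73 mm, Ȳ = 83.17 mm

plate: A = 220 × 170 = 37400.00, centroid at (110.00, 85.00).
hole: A = −π·28² = -2463.01, centroid at (128.00, 111.00).
ΣA = 34936.99 mm², ΣAX̄ = 3798734.89 mm³, ΣAȲ = 2905606.04 mm³.
X̄ = 3798734.89/34936.99 = 108.73 mm; Ȳ = 2905606.04/34936.99 = 83.17 mm.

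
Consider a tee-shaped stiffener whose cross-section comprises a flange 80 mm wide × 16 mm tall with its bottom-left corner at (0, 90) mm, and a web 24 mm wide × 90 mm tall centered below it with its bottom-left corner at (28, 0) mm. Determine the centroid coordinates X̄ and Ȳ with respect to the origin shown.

X̄ = 40.00 mm, Ȳ = 64.72 mm

web: A = 24 × 90 = 2160.00, centroid at (40.00, 45.00).
flange: A = 80 × 16 = 1280.00, centroid at (40.00, 98.00).
ΣA = 3440.00 mm², ΣAX̄ = 137600.00 mm³, ΣAȲ = 222640.00 mm³.
X̄ = 137600.00/3440.00 = 40.00 mm; Ȳ = 222640.00/3440.00 = 64.72 mm.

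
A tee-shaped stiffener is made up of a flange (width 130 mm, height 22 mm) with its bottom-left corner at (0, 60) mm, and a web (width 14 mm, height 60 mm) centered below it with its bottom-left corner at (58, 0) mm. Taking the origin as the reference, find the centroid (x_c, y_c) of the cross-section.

Part | A | x̄ᵢ | ȳᵢ | A·x̄ᵢ | A·ȳᵢ
web | 840.00 | 65.00 | 30.00 | 54600.00 | 25200.00
flange | 2860.00 | 65.00 | 71.00 | 185900.00 | 203060.00
Σ | 3700.00 |  |  | 240500.00 | 228260.00
x_c = 240500.00 / 3700.00 = 65.00 mm
y_c = 228260.00 / 3700.00 = 61.69 mm

x_c = 65.00 mm, y_c = 61.69 mm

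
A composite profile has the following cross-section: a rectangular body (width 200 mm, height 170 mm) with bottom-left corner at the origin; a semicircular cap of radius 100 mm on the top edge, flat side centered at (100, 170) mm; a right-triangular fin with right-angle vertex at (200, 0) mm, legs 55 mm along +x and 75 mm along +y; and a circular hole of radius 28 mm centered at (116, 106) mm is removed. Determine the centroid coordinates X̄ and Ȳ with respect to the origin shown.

X̄ = 104.15 mm, Ȳ = 122.04 mm

Part | A | x̄ᵢ | ȳᵢ | A·x̄ᵢ | A·ȳᵢ
rectangular body | 34000.00 | 100.00 | 85.00 | 3400000.00 | 2890000.00
semicircular top | 15707.96 | 100.00 | 212.44 | 1570796.33 | 3337020.42
triangular fin | 2062.50 | 218.33 | 25.00 | 450312.50 | 51562.50
hole | -2463.01 | 116.00 | 106.00 | -285709.00 | -261078.92
Σ | 49307.45 |  |  | 5135399.82 | 6017504.01
X̄ = 5135399.82 / 49307.45 = 104.15 mm
Ȳ = 6017504.01 / 49307.45 = 122.04 mm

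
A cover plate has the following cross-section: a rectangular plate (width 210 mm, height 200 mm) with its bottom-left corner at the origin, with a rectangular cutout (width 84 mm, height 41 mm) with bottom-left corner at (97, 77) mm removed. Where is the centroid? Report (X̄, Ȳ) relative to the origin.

X̄ = 101.96 mm, Ȳ = 100.22 mm

plate: A = 210 × 200 = 42000.00, centroid at (105.00, 100.00).
hole: A = −(84 × 41) = -3444.00, centroid at (139.00, 97.50).
ΣA = 38556.00 mm², ΣAX̄ = 3931284.00 mm³, ΣAȲ = 3864210.00 mm³.
X̄ = 3931284.00/38556.00 = 101.96 mm; Ȳ = 3864210.00/38556.00 = 100.22 mm.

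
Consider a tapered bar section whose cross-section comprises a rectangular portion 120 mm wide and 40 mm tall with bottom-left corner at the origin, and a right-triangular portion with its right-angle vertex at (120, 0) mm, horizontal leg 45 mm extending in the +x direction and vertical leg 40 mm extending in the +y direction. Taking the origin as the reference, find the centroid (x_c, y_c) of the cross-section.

x_c = 71.84 mm, y_c = 18.95 mm

rectangular portion: A = 120 × 40 = 4800.00, centroid at (60.00, 20.00).
triangular portion: A = ½·45·40 = 900.00, centroid at (135.00, 13.33).
ΣA = 5700.00 mm²
ΣAx_c = (4800.00)(60.00) + (900.00)(135.00) = 409500.00 mm³
ΣAy_c = (4800.00)(20.00) + (900.00)(13.33) = 108000.00 mm³
x_c = 409500.00 / 5700.00 = 71.84 mm
y_c = 108000.00 / 5700.00 = 18.95 mm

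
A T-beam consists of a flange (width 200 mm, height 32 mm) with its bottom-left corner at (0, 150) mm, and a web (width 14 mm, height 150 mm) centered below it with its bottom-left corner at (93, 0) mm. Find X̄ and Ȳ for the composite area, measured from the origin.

X̄ = 100.00 mm, Ȳ = 143.52 mm

web: A = 14 × 150 = 2100.00, centroid at (100.00, 75.00).
flange: A = 200 × 32 = 6400.00, centroid at (100.00, 166.00).
ΣA = 8500.00 mm²
ΣAX̄ = (2100.00)(100.00) + (6400.00)(100.00) = 850000.00 mm³
ΣAȲ = (2100.00)(75.00) + (6400.00)(166.00) = 1219900.00 mm³
X̄ = 850000.00 / 8500.00 = 100.00 mm
Ȳ = 1219900.00 / 8500.00 = 143.52 mm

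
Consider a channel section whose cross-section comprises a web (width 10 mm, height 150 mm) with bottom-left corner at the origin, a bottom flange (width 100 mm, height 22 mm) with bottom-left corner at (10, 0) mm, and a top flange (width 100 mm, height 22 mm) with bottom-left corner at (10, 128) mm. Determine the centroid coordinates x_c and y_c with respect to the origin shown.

web: A = 10 × 150 = 1500.00, centroid at (5.00, 75.00).
bottom flange: A = 100 × 22 = 2200.00, centroid at (60.00, 11.00).
top flange: A = 100 × 22 = 2200.00, centroid at (60.00, 139.00).
ΣA = 5900.00 mm²
ΣAx_c = (1500.00)(5.00) + (2200.00)(60.00) + (2200.00)(60.00) = 271500.00 mm³
ΣAy_c = (1500.00)(75.00) + (2200.00)(11.00) + (2200.00)(139.00) = 442500.00 mm³
x_c = 271500.00 / 5900.00 = 46.02 mm
y_c = 442500.00 / 5900.00 = 75.00 mm

x_c = 46.02 mm, y_c = 75.00 mm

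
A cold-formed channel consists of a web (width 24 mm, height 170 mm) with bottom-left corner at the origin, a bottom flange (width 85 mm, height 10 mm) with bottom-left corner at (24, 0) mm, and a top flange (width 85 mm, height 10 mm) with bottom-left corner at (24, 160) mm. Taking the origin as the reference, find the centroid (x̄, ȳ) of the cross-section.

x̄ = 28.03 mm, ȳ = 85.00 mm

web: A = 24 × 170 = 4080.00, centroid at (12.00, 85.00).
bottom flange: A = 85 × 10 = 850.00, centroid at (66.50, 5.00).
top flange: A = 85 × 10 = 850.00, centroid at (66.50, 165.00).
ΣA = 5780.00 mm², ΣAx̄ = 162010.00 mm³, ΣAȳ = 491300.00 mm³.
x̄ = 162010.00/5780.00 = 28.03 mm; ȳ = 491300.00/5780.00 = 85.00 mm.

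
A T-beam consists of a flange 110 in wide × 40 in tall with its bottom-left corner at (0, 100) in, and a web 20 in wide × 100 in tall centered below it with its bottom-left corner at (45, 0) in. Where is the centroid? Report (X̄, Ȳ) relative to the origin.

X̄ = 55.00 in, Ȳ = 98.12 in

web: A = 20 × 100 = 2000.00, centroid at (55.00, 50.00).
flange: A = 110 × 40 = 4400.00, centroid at (55.00, 120.00).
ΣA = 6400.00 in²
ΣAX̄ = (2000.00)(55.00) + (4400.00)(55.00) = 352000.00 in³
ΣAȲ = (2000.00)(50.00) + (4400.00)(120.00) = 628000.00 in³
X̄ = 352000.00 / 6400.00 = 55.00 in
Ȳ = 628000.00 / 6400.00 = 98.12 in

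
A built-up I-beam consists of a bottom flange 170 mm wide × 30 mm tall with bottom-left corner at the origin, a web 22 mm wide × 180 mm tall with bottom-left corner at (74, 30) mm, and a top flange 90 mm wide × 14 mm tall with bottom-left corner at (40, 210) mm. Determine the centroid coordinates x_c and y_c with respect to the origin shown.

Part | A | x̄ᵢ | ȳᵢ | A·x̄ᵢ | A·ȳᵢ
bottom flange | 5100.00 | 85.00 | 15.00 | 433500.00 | 76500.00
web | 3960.00 | 85.00 | 120.00 | 336600.00 | 475200.00
top flange | 1260.00 | 85.00 | 217.00 | 107100.00 | 273420.00
Σ | 10320.00 |  |  | 877200.00 | 825120.00
x_c = 877200.00 / 10320.00 = 85.00 mm
y_c = 825120.00 / 10320.00 = 79.95 mm

x_c = 85.00 mm, y_c = 79.95 mm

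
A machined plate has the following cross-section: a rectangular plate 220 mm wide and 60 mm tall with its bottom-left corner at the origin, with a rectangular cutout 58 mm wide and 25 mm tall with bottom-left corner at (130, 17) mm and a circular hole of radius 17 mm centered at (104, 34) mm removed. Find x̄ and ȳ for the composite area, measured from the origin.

plate: A = 220 × 60 = 13200.00, centroid at (110.00, 30.00).
hole 1: A = −(58 × 25) = -1450.00, centroid at (159.00, 29.50).
hole 2: A = −π·17² = -907.92, centroid at (104.00, 34.00).
ΣA = 10842.08 mm², ΣAx̄ = 1127026.29 mm³, ΣAȳ = 322355.71 mm³.
x̄ = 1127026.29/10842.08 = 103.95 mm; ȳ = 322355.71/10842.08 = 29.73 mm.

x̄ = 103.95 mm, ȳ = 29.73 mm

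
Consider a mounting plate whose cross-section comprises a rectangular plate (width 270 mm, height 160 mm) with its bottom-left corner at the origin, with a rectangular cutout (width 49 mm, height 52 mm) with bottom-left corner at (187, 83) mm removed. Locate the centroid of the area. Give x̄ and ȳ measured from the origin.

x̄ = 130.21 mm, ȳ = 78.18 mm

plate: A = 270 × 160 = 43200.00, centroid at (135.00, 80.00).
hole: A = −(49 × 52) = -2548.00, centroid at (211.50, 109.00).
ΣA = 40652.00 mm², ΣAx̄ = 5293098.00 mm³, ΣAȳ = 3178268.00 mm³.
x̄ = 5293098.00/40652.00 = 130.21 mm; ȳ = 3178268.00/40652.00 = 78.18 mm.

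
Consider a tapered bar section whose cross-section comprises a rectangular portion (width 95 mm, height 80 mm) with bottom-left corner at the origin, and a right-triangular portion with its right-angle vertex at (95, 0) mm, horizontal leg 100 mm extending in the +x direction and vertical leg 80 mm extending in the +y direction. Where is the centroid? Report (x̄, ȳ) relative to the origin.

x̄ = 75.37 mm, ȳ = 35.40 mm

Part | A | x̄ᵢ | ȳᵢ | A·x̄ᵢ | A·ȳᵢ
rectangular portion | 7600.00 | 47.50 | 40.00 | 361000.00 | 304000.00
triangular portion | 4000.00 | 128.33 | 26.67 | 513333.33 | 106666.67
Σ | 11600.00 |  |  | 874333.33 | 410666.67
x̄ = 874333.33 / 11600.00 = 75.37 mm
ȳ = 410666.67 / 11600.00 = 35.40 mm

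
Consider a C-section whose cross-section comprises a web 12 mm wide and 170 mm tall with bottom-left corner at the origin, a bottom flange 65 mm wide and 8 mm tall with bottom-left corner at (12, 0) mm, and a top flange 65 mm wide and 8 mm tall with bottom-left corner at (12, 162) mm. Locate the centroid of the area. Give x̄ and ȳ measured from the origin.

x̄ = 19.00 mm, ȳ = 85.00 mm

web: A = 12 × 170 = 2040.00, centroid at (6.00, 85.00).
bottom flange: A = 65 × 8 = 520.00, centroid at (44.50, 4.00).
top flange: A = 65 × 8 = 520.00, centroid at (44.50, 166.00).
ΣA = 3080.00 mm²
ΣAx̄ = (2040.00)(6.00) + (520.00)(44.50) + (520.00)(44.50) = 58520.00 mm³
ΣAȳ = (2040.00)(85.00) + (520.00)(4.00) + (520.00)(166.00) = 261800.00 mm³
x̄ = 58520.00 / 3080.00 = 19.00 mm
ȳ = 261800.00 / 3080.00 = 85.00 mm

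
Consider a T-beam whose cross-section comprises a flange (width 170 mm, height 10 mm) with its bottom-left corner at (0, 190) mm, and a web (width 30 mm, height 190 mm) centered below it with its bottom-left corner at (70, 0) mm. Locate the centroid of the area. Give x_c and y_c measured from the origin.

Part | A | x̄ᵢ | ȳᵢ | A·x̄ᵢ | A·ȳᵢ
web | 5700.00 | 85.00 | 95.00 | 484500.00 | 541500.00
flange | 1700.00 | 85.00 | 195.00 | 144500.00 | 331500.00
Σ | 7400.00 |  |  | 629000.00 | 873000.00
x_c = 629000.00 / 7400.00 = 85.00 mm
y_c = 873000.00 / 7400.00 = 117.97 mm

x_c = 85.00 mm, y_c = 117.97 mm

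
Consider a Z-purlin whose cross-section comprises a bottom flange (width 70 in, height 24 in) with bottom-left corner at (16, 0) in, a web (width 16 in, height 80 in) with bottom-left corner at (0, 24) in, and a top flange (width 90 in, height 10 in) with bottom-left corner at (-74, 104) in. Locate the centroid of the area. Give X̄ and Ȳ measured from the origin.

X̄ = 18.09 in, Ȳ = 51.86 in

bottom flange: A = 70 × 24 = 1680.00, centroid at (51.00, 12.00).
web: A = 16 × 80 = 1280.00, centroid at (8.00, 64.00).
top flange: A = 90 × 10 = 900.00, centroid at (-29.00, 109.00).
ΣA = 3860.00 in²
ΣAX̄ = (1680.00)(51.00) + (1280.00)(8.00) + (900.00)(-29.00) = 69820.00 in³
ΣAȲ = (1680.00)(12.00) + (1280.00)(64.00) + (900.00)(109.00) = 200180.00 in³
X̄ = 69820.00 / 3860.00 = 18.09 in
Ȳ = 200180.00 / 3860.00 = 51.86 in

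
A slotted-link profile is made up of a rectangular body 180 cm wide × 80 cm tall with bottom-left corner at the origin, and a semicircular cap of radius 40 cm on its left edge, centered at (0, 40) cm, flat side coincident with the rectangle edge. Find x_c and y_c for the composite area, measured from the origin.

x_c = 74.10 cm, y_c = 40.00 cm

Part | A | x̄ᵢ | ȳᵢ | A·x̄ᵢ | A·ȳᵢ
rectangular body | 14400.00 | 90.00 | 40.00 | 1296000.00 | 576000.00
semicircular end | 2513.27 | -16.98 | 40.00 | -42666.67 | 100530.96
Σ | 16913.27 |  |  | 1253333.33 | 676530.96
x_c = 1253333.33 / 16913.27 = 74.10 cm
y_c = 676530.96 / 16913.27 = 40.00 cm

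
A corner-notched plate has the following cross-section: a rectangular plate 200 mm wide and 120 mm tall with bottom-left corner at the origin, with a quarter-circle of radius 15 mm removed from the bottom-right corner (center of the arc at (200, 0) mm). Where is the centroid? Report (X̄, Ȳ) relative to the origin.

X̄ = 99.31 mm, Ȳ = 60.40 mm

Part | A | x̄ᵢ | ȳᵢ | A·x̄ᵢ | A·ȳᵢ
plate | 24000.00 | 100.00 | 60.00 | 2400000.00 | 1440000.00
removed quarter-circle | -176.71 | 193.63 | 6.37 | -34217.92 | -1125.00
Σ | 23823.29 |  |  | 2365782.08 | 1438875.00
X̄ = 2365782.08 / 23823.29 = 99.31 mm
Ȳ = 1438875.00 / 23823.29 = 60.40 mm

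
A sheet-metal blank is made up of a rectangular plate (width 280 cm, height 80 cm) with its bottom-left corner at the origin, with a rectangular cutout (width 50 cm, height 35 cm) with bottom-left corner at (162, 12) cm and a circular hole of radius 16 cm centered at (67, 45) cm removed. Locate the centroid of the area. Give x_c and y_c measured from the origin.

x_c = 138.81 cm, y_c = 40.72 cm

plate: A = 280 × 80 = 22400.00, centroid at (140.00, 40.00).
hole 1: A = −(50 × 35) = -1750.00, centroid at (187.00, 29.50).
hole 2: A = −π·16² = -804.25, centroid at (67.00, 45.00).
ΣA = 19845.75 cm², ΣAx_c = 2754865.40 cm³, ΣAy_c = 808183.85 cm³.
x_c = 2754865.40/19845.75 = 138.81 cm; y_c = 808183.85/19845.75 = 40.72 cm.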